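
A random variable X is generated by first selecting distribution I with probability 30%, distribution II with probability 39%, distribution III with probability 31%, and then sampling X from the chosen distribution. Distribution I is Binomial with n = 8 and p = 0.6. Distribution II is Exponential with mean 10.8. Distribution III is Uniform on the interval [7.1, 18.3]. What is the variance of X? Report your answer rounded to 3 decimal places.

59.759

Per component, I: μ=4.8, E[X²]=24.96; II: μ=10.8, E[X²]=233.28; III: μ=12.7, E[X²]=171.743.
E[X] = 0.3·4.8 + 0.39·10.8 + 0.31·12.7 = 9.589.
E[X²] = 0.3·24.96 + 0.39·233.28 + 0.31·171.743 = 151.708.
Var(X) = E[X²] − (E[X])² = 151.708 − 91.9489 = 59.7587.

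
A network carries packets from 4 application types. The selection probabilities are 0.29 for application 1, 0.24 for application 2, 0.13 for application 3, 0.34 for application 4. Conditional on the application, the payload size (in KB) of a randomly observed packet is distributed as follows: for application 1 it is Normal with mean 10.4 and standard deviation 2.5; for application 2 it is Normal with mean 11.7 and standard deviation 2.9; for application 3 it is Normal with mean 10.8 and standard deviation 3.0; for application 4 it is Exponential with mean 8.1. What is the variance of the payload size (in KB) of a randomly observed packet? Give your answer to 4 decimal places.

29.3586

Per component, 1: μ=10.4, E[X²]=114.41; 2: μ=11.7, E[X²]=145.3; 3: μ=10.8, E[X²]=125.64; 4: μ=8.1, E[X²]=131.22.
E[X] = 0.29·10.4 + 0.24·11.7 + 0.13·10.8 + 0.34·8.1 = 9.982.
E[X²] = 0.29·114.41 + 0.24·145.3 + 0.13·125.64 + 0.34·131.22 = 128.999.
Var(X) = E[X²] − (E[X])² = 128.999 − 99.6403 = 29.3586.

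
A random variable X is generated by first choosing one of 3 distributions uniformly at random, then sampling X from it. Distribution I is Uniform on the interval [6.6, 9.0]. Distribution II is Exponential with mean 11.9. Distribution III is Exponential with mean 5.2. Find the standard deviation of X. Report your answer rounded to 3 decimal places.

7.999

Per component, I: μ=7.8, E[X²]=61.32; II: μ=11.9, E[X²]=283.22; III: μ=5.2, E[X²]=54.08.
E[X] = 0.333333·7.8 + 0.333333·11.9 + 0.333333·5.2 = 8.3.
E[X²] = 0.333333·61.32 + 0.333333·283.22 + 0.333333·54.08 = 132.873.
Var(X) = E[X²] − (E[X])² = 132.873 − 68.89 = 63.9833.
SD(X) = √63.9833 = 7.99896.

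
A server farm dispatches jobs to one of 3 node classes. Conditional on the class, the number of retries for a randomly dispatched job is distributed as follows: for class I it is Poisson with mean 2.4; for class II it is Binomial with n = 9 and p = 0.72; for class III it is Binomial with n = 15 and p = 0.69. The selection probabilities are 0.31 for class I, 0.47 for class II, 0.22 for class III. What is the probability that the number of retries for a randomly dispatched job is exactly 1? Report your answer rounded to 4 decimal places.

Conditional on each class, P(X = 1): I: 0.217723; II: 0.000244816; III: 7.83437e-07.
By total probability, P(X = 1) = 0.31·0.217723 + 0.47·0.000244816 + 0.22·7.83437e-07 = 0.0676094.

0.0676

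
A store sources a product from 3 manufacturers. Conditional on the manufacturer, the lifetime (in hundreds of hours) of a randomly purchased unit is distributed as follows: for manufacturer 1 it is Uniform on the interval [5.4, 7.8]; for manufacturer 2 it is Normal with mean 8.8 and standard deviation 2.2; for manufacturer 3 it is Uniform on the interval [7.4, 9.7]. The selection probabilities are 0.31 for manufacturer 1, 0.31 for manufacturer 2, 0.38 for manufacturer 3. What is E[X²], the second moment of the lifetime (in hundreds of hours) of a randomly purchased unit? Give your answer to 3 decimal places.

67.106

For each component E[X²] = Var + (mean)², giving 1: 44.04; 2: 82.28; 3: 73.5433.
Overall E[X²] = 0.31·44.04 + 0.31·82.28 + 0.38·73.5433 = 67.1057.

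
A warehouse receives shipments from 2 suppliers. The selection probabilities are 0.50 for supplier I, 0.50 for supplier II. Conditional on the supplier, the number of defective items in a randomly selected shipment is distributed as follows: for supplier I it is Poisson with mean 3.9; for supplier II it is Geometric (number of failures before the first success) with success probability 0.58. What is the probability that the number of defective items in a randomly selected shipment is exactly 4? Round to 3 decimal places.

0.107

Conditional on each supplier, P(X = 4): I: 0.195119; II: 0.0180478.
By total probability, P(X = 4) = 0.5·0.195119 + 0.5·0.0180478 = 0.106583.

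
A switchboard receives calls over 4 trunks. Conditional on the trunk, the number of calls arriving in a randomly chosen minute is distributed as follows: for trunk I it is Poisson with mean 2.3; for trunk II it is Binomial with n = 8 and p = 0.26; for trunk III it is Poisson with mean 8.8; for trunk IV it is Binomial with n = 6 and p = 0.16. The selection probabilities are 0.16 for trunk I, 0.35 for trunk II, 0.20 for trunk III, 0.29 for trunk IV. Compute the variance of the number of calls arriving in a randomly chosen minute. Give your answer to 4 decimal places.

Per component, I: μ=2.3, E[X²]=7.59; II: μ=2.08, E[X²]=5.8656; III: μ=8.8, E[X²]=86.24; IV: μ=0.96, E[X²]=1.728.
E[X] = 0.16·2.3 + 0.35·2.08 + 0.2·8.8 + 0.29·0.96 = 3.1344.
E[X²] = 0.16·7.59 + 0.35·5.8656 + 0.2·86.24 + 0.29·1.728 = 21.0165.
Var(X) = E[X²] − (E[X])² = 21.0165 − 9.82446 = 11.192.

11.1920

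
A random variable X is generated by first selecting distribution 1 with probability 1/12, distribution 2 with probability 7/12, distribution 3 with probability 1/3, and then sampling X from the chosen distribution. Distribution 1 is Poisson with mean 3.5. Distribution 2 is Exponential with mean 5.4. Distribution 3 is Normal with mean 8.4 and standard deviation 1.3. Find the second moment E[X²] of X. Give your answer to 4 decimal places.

For each component E[X²] = Var + (mean)², giving 1: 15.75; 2: 58.32; 3: 72.25.
Overall E[X²] = 0.0833333·15.75 + 0.583333·58.32 + 0.333333·72.25 = 59.4158.

59.4158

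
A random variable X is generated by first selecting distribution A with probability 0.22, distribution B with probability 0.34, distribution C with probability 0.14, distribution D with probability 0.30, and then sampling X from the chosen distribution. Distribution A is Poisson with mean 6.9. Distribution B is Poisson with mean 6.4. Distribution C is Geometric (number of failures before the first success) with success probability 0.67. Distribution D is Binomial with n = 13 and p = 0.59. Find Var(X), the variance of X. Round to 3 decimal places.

Per component, A: μ=6.9, E[X²]=54.51; B: μ=6.4, E[X²]=47.36; C: μ=0.492537, E[X²]=0.977723; D: μ=7.67, E[X²]=61.9736.
E[X] = 0.22·6.9 + 0.34·6.4 + 0.14·0.492537 + 0.3·7.67 = 6.06396.
E[X²] = 0.22·54.51 + 0.34·47.36 + 0.14·0.977723 + 0.3·61.9736 = 46.8236.
Var(X) = E[X²] − (E[X])² = 46.8236 − 36.7716 = 10.052.

10.052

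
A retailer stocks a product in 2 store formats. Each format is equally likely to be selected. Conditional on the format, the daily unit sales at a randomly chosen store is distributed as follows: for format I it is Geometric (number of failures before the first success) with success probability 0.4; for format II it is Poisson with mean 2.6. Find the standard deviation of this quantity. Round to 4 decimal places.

Per component, I: μ=1.5, E[X²]=6; II: μ=2.6, E[X²]=9.36.
E[X] = 0.5·1.5 + 0.5·2.6 = 2.05.
E[X²] = 0.5·6 + 0.5·9.36 = 7.68.
Var(X) = E[X²] − (E[X])² = 7.68 − 4.2025 = 3.4775.
SD(X) = √3.4775 = 1.86481.

1.8648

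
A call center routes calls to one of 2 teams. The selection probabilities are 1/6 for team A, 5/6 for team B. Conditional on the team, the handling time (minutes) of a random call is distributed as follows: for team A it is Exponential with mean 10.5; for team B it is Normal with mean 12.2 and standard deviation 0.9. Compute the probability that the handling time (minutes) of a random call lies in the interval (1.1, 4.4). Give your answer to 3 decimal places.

0.040

Conditional on each team, P(1.1 < X < 4.4): A: 0.242866; B: 0.
By total probability, P(1.1 < X < 4.4) = 0.166667·0.242866 + 0.833333·0 = 0.0404777.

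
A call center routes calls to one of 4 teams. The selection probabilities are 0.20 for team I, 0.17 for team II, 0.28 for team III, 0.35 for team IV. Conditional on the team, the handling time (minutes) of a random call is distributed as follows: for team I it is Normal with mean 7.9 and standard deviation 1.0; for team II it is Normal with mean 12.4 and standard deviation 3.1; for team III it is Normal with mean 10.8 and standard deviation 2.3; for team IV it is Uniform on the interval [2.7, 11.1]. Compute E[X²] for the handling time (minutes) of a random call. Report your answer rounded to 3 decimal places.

For each component E[X²] = Var + (mean)², giving I: 63.41; II: 163.37; III: 121.93; IV: 53.49.
Overall E[X²] = 0.2·63.41 + 0.17·163.37 + 0.28·121.93 + 0.35·53.49 = 93.3168.

93.317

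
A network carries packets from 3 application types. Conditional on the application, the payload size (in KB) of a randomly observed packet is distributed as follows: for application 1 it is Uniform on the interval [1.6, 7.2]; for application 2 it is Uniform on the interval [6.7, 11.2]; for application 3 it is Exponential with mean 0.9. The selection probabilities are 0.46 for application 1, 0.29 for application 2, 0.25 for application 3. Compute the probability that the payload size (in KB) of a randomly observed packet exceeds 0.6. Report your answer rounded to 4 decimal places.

Conditional on each application, P(X > 0.6): 1: 1; 2: 1; 3: 0.513417.
By total probability, P(X > 0.6) = 0.46·1 + 0.29·1 + 0.25·0.513417 = 0.878354.

0.8784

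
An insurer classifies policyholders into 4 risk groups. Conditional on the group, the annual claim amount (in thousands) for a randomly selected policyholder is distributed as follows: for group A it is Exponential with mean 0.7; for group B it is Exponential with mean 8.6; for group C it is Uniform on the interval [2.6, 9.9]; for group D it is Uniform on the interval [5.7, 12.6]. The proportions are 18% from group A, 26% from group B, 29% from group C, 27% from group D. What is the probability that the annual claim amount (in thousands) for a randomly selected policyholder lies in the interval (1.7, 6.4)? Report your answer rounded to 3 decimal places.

Conditional on each group, P(1.7 < X < 6.4): A: 0.0880557; B: 0.345516; C: 0.520548; D: 0.101449.
By total probability, P(1.7 < X < 6.4) = 0.18·0.0880557 + 0.26·0.345516 + 0.29·0.520548 + 0.27·0.101449 = 0.284034.

0.284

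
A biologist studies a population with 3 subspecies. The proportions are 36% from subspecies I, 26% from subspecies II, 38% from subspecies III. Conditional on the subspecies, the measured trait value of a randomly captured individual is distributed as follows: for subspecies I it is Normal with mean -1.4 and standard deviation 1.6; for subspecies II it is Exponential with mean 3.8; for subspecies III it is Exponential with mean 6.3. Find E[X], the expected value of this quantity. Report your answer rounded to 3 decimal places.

2.878

Component means — I: -1.4; II: 3.8; III: 6.3.
E[X] = 0.36·-1.4 + 0.26·3.8 + 0.38·6.3 = 2.878.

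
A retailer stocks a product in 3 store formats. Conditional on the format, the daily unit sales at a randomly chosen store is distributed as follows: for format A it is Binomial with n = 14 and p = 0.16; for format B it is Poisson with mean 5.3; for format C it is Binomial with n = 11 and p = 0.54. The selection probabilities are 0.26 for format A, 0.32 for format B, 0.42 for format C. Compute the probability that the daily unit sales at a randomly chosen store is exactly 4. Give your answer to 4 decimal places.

0.1337

Conditional on each format, P(X = 4): A: 0.114738; B: 0.164109; C: 0.122291.
By total probability, P(X = 4) = 0.26·0.114738 + 0.32·0.164109 + 0.42·0.122291 = 0.133709.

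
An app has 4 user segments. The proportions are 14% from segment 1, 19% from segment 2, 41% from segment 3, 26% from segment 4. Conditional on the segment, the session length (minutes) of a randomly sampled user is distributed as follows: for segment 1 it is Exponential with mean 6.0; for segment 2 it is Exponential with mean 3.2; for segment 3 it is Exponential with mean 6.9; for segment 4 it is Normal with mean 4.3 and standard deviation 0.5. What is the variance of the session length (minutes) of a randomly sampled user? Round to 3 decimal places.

Per component, 1: μ=6, E[X²]=72; 2: μ=3.2, E[X²]=20.48; 3: μ=6.9, E[X²]=95.22; 4: μ=4.3, E[X²]=18.74.
E[X] = 0.14·6 + 0.19·3.2 + 0.41·6.9 + 0.26·4.3 = 5.395.
E[X²] = 0.14·72 + 0.19·20.48 + 0.41·95.22 + 0.26·18.74 = 57.8838.
Var(X) = E[X²] − (E[X])² = 57.8838 − 29.106 = 28.7778.

28.778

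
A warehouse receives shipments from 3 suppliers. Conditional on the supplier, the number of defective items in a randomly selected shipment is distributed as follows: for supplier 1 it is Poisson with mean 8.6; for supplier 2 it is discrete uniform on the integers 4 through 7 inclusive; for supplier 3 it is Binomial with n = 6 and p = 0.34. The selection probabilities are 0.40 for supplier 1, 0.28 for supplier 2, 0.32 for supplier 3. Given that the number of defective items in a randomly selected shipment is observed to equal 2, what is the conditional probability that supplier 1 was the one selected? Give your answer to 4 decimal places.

0.0252

Likelihoods P(X=2 | ·): 1: 0.00680823; 2: 0; 3: 0.329022.
Posterior ∝ prior × likelihood. Numerator for 1: 0.4·0.00680823 = 0.00272329.
Normalizing constant: 0.4·0.00680823 + 0.28·0 + 0.32·0.329022 = 0.10801.
P(1 | observation) = 0.00272329 / 0.10801 = 0.0252133.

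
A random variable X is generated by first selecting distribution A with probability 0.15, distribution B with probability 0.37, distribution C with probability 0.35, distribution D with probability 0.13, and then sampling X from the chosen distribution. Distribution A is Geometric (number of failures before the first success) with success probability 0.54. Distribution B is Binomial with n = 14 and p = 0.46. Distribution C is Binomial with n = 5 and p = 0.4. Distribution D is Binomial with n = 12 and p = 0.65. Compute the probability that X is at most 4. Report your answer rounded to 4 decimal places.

Conditional on each component, P(X ≤ 4): A: 0.979404; B: 0.148986; C: 0.98976; D: 0.0255075.
By total probability, P(X ≤ 4) = 0.15·0.979404 + 0.37·0.148986 + 0.35·0.98976 + 0.13·0.0255075 = 0.551767.

0.5518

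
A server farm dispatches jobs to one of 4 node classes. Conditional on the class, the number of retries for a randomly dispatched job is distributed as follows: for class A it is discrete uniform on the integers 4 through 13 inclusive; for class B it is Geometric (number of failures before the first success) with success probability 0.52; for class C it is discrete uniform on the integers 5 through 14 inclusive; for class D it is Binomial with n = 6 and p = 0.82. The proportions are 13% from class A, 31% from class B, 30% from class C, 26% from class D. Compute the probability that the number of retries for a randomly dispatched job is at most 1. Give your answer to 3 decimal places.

Conditional on each class, P(X ≤ 1): A: 0; B: 0.7696; C: 0; D: 0.00096368.
By total probability, P(X ≤ 1) = 0.13·0 + 0.31·0.7696 + 0.3·0 + 0.26·0.00096368 = 0.238827.

0.239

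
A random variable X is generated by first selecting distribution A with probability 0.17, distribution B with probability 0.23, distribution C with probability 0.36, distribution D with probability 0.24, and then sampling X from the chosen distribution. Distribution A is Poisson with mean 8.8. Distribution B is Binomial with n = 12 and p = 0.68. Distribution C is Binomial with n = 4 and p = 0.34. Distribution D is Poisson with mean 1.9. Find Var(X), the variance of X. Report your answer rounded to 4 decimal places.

14.2389

Per component, A: μ=8.8, E[X²]=86.24; B: μ=8.16, E[X²]=69.1968; C: μ=1.36, E[X²]=2.7472; D: μ=1.9, E[X²]=5.51.
E[X] = 0.17·8.8 + 0.23·8.16 + 0.36·1.36 + 0.24·1.9 = 4.3184.
E[X²] = 0.17·86.24 + 0.23·69.1968 + 0.36·2.7472 + 0.24·5.51 = 32.8875.
Var(X) = E[X²] − (E[X])² = 32.8875 − 18.6486 = 14.2389.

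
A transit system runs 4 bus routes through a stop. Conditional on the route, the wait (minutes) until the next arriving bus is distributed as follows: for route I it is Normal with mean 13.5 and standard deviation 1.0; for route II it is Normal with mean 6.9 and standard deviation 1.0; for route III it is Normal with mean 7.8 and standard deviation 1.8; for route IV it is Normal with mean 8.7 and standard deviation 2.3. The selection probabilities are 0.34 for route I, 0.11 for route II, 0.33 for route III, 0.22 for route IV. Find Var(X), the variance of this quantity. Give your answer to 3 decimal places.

9.848

Per component, I: μ=13.5, E[X²]=183.25; II: μ=6.9, E[X²]=48.61; III: μ=7.8, E[X²]=64.08; IV: μ=8.7, E[X²]=80.98.
E[X] = 0.34·13.5 + 0.11·6.9 + 0.33·7.8 + 0.22·8.7 = 9.837.
E[X²] = 0.34·183.25 + 0.11·48.61 + 0.33·64.08 + 0.22·80.98 = 106.614.
Var(X) = E[X²] − (E[X])² = 106.614 − 96.7666 = 9.84753.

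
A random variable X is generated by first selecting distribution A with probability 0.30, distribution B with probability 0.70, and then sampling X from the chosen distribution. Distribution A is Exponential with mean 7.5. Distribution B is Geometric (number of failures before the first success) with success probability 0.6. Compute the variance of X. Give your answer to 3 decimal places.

27.459

Per component, A: μ=7.5, E[X²]=112.5; B: μ=0.666667, E[X²]=1.55556.
E[X] = 0.3·7.5 + 0.7·0.666667 = 2.71667.
E[X²] = 0.3·112.5 + 0.7·1.55556 = 34.8389.
Var(X) = E[X²] − (E[X])² = 34.8389 − 7.38028 = 27.4586.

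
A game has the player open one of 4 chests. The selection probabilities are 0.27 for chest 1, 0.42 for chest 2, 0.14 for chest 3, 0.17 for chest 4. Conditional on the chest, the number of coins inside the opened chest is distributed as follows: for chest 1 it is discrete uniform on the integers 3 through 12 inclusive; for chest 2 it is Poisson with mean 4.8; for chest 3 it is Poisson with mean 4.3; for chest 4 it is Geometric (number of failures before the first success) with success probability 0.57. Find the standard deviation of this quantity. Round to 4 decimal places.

Per component, 1: μ=7.5, E[X²]=64.5; 2: μ=4.8, E[X²]=27.84; 3: μ=4.3, E[X²]=22.79; 4: μ=0.754386, E[X²]=1.89258.
E[X] = 0.27·7.5 + 0.42·4.8 + 0.14·4.3 + 0.17·0.754386 = 4.77125.
E[X²] = 0.27·64.5 + 0.42·27.84 + 0.14·22.79 + 0.17·1.89258 = 32.6201.
Var(X) = E[X²] − (E[X])² = 32.6201 − 22.7648 = 9.85535.
SD(X) = √9.85535 = 3.13932.

3.1393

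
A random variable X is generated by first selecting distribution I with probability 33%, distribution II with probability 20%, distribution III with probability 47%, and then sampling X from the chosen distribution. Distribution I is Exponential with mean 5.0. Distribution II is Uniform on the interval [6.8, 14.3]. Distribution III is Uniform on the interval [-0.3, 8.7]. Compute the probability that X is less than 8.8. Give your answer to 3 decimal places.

Conditional on each component, P(X < 8.8): I: 0.827955; II: 0.266667; III: 1.
By total probability, P(X < 8.8) = 0.33·0.827955 + 0.2·0.266667 + 0.47·1 = 0.796559.

0.797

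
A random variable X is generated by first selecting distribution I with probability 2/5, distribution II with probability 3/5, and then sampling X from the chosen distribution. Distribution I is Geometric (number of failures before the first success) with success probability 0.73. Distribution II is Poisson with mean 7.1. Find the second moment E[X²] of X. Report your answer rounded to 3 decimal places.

For each component E[X²] = Var + (mean)², giving I: 0.64346; II: 57.51.
Overall E[X²] = 0.4·0.64346 + 0.6·57.51 = 34.7634.

34.763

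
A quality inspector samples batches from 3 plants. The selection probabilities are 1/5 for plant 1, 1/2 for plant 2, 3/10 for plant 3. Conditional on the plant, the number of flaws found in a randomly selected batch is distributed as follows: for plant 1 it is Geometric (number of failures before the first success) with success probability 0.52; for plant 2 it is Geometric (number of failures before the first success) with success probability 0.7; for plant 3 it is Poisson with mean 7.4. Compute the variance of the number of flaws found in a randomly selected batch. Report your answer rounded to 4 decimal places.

Per component, 1: μ=0.923077, E[X²]=2.62722; 2: μ=0.428571, E[X²]=0.795918; 3: μ=7.4, E[X²]=62.16.
E[X] = 0.2·0.923077 + 0.5·0.428571 + 0.3·7.4 = 2.6189.
E[X²] = 0.2·2.62722 + 0.5·0.795918 + 0.3·62.16 = 19.5714.
Var(X) = E[X²] − (E[X])² = 19.5714 − 6.85864 = 12.7128.

12.7128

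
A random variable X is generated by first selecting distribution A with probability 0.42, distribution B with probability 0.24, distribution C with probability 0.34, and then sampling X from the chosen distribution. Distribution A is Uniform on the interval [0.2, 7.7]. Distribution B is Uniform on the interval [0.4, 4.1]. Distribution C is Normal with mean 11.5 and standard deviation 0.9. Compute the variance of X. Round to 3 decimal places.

17.931

Per component, A: μ=3.95, E[X²]=20.29; B: μ=2.25, E[X²]=6.20333; C: μ=11.5, E[X²]=133.06.
E[X] = 0.42·3.95 + 0.24·2.25 + 0.34·11.5 = 6.109.
E[X²] = 0.42·20.29 + 0.24·6.20333 + 0.34·133.06 = 55.251.
Var(X) = E[X²] − (E[X])² = 55.251 − 37.3199 = 17.9311.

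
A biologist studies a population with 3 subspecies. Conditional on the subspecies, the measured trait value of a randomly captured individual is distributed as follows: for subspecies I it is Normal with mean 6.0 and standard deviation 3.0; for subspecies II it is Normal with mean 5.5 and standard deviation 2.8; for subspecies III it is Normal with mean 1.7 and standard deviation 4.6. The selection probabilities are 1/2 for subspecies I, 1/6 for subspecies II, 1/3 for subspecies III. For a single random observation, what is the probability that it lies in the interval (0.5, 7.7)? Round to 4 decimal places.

0.6340

Conditional on each subspecies, P(0.5 < X < 7.7): I: 0.681153; II: 0.74691; III: 0.506846.
By total probability, P(0.5 < X < 7.7) = 0.5·0.681153 + 0.166667·0.74691 + 0.333333·0.506846 = 0.63401.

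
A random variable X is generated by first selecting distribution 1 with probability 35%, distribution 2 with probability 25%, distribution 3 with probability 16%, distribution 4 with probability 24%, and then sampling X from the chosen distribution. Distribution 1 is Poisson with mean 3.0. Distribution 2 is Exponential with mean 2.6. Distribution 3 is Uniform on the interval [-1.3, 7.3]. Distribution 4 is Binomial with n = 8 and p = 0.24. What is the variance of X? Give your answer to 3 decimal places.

4.267

Per component, 1: μ=3, E[X²]=12; 2: μ=2.6, E[X²]=13.52; 3: μ=3, E[X²]=15.1633; 4: μ=1.92, E[X²]=5.1456.
E[X] = 0.35·3 + 0.25·2.6 + 0.16·3 + 0.24·1.92 = 2.6408.
E[X²] = 0.35·12 + 0.25·13.52 + 0.16·15.1633 + 0.24·5.1456 = 11.2411.
Var(X) = E[X²] − (E[X])² = 11.2411 − 6.97382 = 4.26725.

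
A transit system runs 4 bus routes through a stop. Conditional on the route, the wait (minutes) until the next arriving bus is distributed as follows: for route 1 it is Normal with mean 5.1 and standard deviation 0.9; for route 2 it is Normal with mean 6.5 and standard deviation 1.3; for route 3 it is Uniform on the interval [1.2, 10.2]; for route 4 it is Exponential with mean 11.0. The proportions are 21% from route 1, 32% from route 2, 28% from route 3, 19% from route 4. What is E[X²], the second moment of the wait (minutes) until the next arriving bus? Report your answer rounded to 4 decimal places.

For each component E[X²] = Var + (mean)², giving 1: 26.82; 2: 43.94; 3: 39.24; 4: 242.
Overall E[X²] = 0.21·26.82 + 0.32·43.94 + 0.28·39.24 + 0.19·242 = 76.6602.

76.6602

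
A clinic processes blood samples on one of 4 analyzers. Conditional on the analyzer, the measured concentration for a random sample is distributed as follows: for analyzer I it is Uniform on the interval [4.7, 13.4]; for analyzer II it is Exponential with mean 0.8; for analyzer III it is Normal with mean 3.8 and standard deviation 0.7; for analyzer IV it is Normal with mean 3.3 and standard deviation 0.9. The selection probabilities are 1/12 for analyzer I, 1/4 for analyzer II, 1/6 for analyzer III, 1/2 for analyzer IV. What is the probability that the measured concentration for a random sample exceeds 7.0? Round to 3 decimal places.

0.061

Conditional on each analyzer, P(X > 7.0): I: 0.735632; II: 0.000158461; III: 2.42205e-06; IV: 1.9688e-05.
By total probability, P(X > 7.0) = 0.0833333·0.735632 + 0.25·0.000158461 + 0.166667·2.42205e-06 + 0.5·1.9688e-05 = 0.0613525.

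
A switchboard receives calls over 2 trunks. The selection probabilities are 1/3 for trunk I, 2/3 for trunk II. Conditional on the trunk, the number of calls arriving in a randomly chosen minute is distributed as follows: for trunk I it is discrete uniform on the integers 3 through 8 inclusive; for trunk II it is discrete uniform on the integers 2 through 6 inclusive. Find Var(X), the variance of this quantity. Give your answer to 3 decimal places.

2.806

Per component, I: μ=5.5, E[X²]=33.1667; II: μ=4, E[X²]=18.
E[X] = 0.333333·5.5 + 0.666667·4 = 4.5.
E[X²] = 0.333333·33.1667 + 0.666667·18 = 23.0556.
Var(X) = E[X²] − (E[X])² = 23.0556 − 20.25 = 2.80556.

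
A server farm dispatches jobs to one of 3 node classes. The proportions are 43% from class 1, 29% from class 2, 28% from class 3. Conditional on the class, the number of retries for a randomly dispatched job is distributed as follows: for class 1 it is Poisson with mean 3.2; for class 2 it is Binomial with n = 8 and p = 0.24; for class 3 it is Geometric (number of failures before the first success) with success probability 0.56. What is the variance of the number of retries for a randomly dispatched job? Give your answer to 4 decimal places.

3.2026

Per component, 1: μ=3.2, E[X²]=13.44; 2: μ=1.92, E[X²]=5.1456; 3: μ=0.785714, E[X²]=2.02041.
E[X] = 0.43·3.2 + 0.29·1.92 + 0.28·0.785714 = 2.1528.
E[X²] = 0.43·13.44 + 0.29·5.1456 + 0.28·2.02041 = 7.83714.
Var(X) = E[X²] − (E[X])² = 7.83714 − 4.63455 = 3.20259.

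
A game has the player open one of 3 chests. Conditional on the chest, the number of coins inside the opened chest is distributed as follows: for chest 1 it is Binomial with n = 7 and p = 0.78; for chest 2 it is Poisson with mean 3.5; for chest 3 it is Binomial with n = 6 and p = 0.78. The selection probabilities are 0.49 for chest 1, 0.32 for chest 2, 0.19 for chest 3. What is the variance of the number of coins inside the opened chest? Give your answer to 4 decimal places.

2.6479

Per component, 1: μ=5.46, E[X²]=31.0128; 2: μ=3.5, E[X²]=15.75; 3: μ=4.68, E[X²]=22.932.
E[X] = 0.49·5.46 + 0.32·3.5 + 0.19·4.68 = 4.6846.
E[X²] = 0.49·31.0128 + 0.32·15.75 + 0.19·22.932 = 24.5934.
Var(X) = E[X²] − (E[X])² = 24.5934 − 21.9455 = 2.64787.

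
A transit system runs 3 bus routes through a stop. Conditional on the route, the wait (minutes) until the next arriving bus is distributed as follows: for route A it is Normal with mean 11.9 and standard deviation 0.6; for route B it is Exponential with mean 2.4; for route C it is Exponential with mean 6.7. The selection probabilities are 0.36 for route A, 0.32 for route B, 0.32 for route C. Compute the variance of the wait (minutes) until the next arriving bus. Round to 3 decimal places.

31.743

Per component, A: μ=11.9, E[X²]=141.97; B: μ=2.4, E[X²]=11.52; C: μ=6.7, E[X²]=89.78.
E[X] = 0.36·11.9 + 0.32·2.4 + 0.32·6.7 = 7.196.
E[X²] = 0.36·141.97 + 0.32·11.52 + 0.32·89.78 = 83.5252.
Var(X) = E[X²] − (E[X])² = 83.5252 − 51.7824 = 31.7428.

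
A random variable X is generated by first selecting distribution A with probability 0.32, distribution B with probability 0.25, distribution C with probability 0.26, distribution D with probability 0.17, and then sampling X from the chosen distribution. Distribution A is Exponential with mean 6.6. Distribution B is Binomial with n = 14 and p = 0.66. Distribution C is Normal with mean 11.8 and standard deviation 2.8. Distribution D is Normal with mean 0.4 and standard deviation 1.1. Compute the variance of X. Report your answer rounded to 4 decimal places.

31.3585

Per component, A: μ=6.6, E[X²]=87.12; B: μ=9.24, E[X²]=88.5192; C: μ=11.8, E[X²]=147.08; D: μ=0.4, E[X²]=1.37.
E[X] = 0.32·6.6 + 0.25·9.24 + 0.26·11.8 + 0.17·0.4 = 7.558.
E[X²] = 0.32·87.12 + 0.25·88.5192 + 0.26·147.08 + 0.17·1.37 = 88.4819.
Var(X) = E[X²] − (E[X])² = 88.4819 − 57.1234 = 31.3585.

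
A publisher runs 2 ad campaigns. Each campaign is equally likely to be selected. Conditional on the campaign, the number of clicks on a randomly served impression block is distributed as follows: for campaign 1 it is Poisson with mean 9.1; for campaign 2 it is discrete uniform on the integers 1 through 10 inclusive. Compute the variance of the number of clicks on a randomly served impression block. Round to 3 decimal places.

Per component, 1: μ=9.1, E[X²]=91.91; 2: μ=5.5, E[X²]=38.5.
E[X] = 0.5·9.1 + 0.5·5.5 = 7.3.
E[X²] = 0.5·91.91 + 0.5·38.5 = 65.205.
Var(X) = E[X²] − (E[X])² = 65.205 − 53.29 = 11.915.

11.915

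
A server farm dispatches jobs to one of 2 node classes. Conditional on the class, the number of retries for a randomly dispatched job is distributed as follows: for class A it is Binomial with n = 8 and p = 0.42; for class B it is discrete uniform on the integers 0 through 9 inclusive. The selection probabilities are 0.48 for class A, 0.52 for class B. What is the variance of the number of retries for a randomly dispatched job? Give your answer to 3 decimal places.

5.550

Per component, A: μ=3.36, E[X²]=13.2384; B: μ=4.5, E[X²]=28.5.
E[X] = 0.48·3.36 + 0.52·4.5 = 3.9528.
E[X²] = 0.48·13.2384 + 0.52·28.5 = 21.1744.
Var(X) = E[X²] − (E[X])² = 21.1744 − 15.6246 = 5.5498.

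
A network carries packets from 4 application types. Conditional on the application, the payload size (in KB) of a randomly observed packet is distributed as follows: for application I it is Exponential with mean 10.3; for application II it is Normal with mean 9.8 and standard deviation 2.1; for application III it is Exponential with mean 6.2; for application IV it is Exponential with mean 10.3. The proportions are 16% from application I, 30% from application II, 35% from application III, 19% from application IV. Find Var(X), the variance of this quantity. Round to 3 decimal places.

Per component, I: μ=10.3, E[X²]=212.18; II: μ=9.8, E[X²]=100.45; III: μ=6.2, E[X²]=76.88; IV: μ=10.3, E[X²]=212.18.
E[X] = 0.16·10.3 + 0.3·9.8 + 0.35·6.2 + 0.19·10.3 = 8.715.
E[X²] = 0.16·212.18 + 0.3·100.45 + 0.35·76.88 + 0.19·212.18 = 131.306.
Var(X) = E[X²] − (E[X])² = 131.306 − 75.9512 = 55.3548.

55.355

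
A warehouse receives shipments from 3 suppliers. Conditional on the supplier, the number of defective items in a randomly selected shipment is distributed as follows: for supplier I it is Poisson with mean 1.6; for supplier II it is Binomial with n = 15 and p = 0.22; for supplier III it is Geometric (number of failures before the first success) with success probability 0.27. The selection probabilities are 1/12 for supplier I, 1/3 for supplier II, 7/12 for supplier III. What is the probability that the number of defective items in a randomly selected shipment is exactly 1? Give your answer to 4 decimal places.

Conditional on each supplier, P(X = 1): I: 0.323034; II: 0.101821; III: 0.1971.
By total probability, P(X = 1) = 0.0833333·0.323034 + 0.333333·0.101821 + 0.583333·0.1971 = 0.175835.

0.1758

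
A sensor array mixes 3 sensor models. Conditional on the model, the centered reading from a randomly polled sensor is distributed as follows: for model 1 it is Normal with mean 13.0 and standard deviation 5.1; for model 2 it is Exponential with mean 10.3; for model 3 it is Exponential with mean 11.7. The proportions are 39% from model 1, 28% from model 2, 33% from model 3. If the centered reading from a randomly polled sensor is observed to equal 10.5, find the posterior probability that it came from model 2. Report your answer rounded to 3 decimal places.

0.203

Likelihoods f(10.5 | ·): 1: 0.0693683; 2: 0.0350296; 3: 0.0348388.
Posterior ∝ prior × likelihood. Numerator for 2: 0.28·0.0350296 = 0.00980829.
Normalizing constant: 0.39·0.0693683 + 0.28·0.0350296 + 0.33·0.0348388 = 0.0483587.
P(2 | observation) = 0.00980829 / 0.0483587 = 0.202824.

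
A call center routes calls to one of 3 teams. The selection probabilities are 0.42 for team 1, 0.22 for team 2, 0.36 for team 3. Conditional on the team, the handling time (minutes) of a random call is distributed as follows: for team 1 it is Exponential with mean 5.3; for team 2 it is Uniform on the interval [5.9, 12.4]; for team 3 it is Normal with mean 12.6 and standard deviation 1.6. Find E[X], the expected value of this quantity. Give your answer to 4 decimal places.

Component means — 1: 5.3; 2: 9.15; 3: 12.6.
E[X] = 0.42·5.3 + 0.22·9.15 + 0.36·12.6 = 8.775.

8.7750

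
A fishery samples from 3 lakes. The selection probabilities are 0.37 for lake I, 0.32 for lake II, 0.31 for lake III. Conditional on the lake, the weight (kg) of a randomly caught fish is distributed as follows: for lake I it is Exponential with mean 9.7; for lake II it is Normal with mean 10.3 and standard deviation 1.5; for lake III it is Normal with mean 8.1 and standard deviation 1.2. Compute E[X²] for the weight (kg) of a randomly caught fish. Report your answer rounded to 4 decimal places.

For each component E[X²] = Var + (mean)², giving I: 188.18; II: 108.34; III: 67.05.
Overall E[X²] = 0.37·188.18 + 0.32·108.34 + 0.31·67.05 = 125.081.

125.0809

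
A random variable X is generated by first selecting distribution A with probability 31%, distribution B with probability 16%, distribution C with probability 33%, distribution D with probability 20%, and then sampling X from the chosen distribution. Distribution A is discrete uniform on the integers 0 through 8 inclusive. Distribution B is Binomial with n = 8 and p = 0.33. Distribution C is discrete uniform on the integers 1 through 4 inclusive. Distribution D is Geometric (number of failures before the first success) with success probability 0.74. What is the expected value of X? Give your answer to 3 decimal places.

Component means — A: 4; B: 2.64; C: 2.5; D: 0.351351.
E[X] = 0.31·4 + 0.16·2.64 + 0.33·2.5 + 0.2·0.351351 = 2.55767.

2.558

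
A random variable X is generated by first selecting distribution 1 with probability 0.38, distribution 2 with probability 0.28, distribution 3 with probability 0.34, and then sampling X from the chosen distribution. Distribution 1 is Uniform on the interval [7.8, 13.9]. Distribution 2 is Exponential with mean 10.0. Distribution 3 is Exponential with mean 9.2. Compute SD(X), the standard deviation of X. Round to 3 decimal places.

7.645

Per component, 1: μ=10.85, E[X²]=120.823; 2: μ=10, E[X²]=200; 3: μ=9.2, E[X²]=169.28.
E[X] = 0.38·10.85 + 0.28·10 + 0.34·9.2 = 10.051.
E[X²] = 0.38·120.823 + 0.28·200 + 0.34·169.28 = 159.468.
Var(X) = E[X²] − (E[X])² = 159.468 − 101.023 = 58.4455.
SD(X) = √58.4455 = 7.64496.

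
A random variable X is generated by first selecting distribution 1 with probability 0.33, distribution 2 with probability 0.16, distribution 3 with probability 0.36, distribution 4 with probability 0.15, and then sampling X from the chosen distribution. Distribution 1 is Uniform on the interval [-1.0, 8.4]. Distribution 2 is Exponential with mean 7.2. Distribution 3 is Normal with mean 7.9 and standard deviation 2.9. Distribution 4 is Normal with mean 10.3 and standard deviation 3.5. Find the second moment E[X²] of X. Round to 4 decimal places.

For each component E[X²] = Var + (mean)², giving 1: 21.0533; 2: 103.68; 3: 70.82; 4: 118.34.
Overall E[X²] = 0.33·21.0533 + 0.16·103.68 + 0.36·70.82 + 0.15·118.34 = 66.7826.

66.7826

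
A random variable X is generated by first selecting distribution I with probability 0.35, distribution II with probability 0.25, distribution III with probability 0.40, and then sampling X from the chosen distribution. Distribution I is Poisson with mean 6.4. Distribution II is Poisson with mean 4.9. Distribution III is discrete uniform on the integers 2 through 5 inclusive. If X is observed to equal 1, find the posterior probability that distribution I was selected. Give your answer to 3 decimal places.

0.290

Likelihoods P(X=1 | ·): I: 0.010634; II: 0.0364883; III: 0.
Posterior ∝ prior × likelihood. Numerator for I: 0.35·0.010634 = 0.00372189.
Normalizing constant: 0.35·0.010634 + 0.25·0.0364883 + 0.4·0 = 0.012844.
P(I | observation) = 0.00372189 / 0.012844 = 0.289777.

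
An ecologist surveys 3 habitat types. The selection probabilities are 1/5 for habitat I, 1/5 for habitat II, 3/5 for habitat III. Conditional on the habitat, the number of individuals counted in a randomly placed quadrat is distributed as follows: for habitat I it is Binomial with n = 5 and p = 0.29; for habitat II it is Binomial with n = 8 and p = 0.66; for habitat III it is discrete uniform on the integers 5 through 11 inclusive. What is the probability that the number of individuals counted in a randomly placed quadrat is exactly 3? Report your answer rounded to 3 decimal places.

Conditional on each habitat, P(X = 3): I: 0.122945; II: 0.07315; III: 0.
By total probability, P(X = 3) = 0.2·0.122945 + 0.2·0.07315 + 0.6·0 = 0.039219.

0.039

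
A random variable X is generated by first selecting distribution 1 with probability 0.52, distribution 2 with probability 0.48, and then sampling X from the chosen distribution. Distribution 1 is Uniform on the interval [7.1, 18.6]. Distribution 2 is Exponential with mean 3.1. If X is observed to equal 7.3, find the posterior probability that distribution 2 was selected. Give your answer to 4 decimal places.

0.2453

Likelihoods f(7.3 | ·): 1: 0.0869565; 2: 0.0306157.
Posterior ∝ prior × likelihood. Numerator for 2: 0.48·0.0306157 = 0.0146956.
Normalizing constant: 0.52·0.0869565 + 0.48·0.0306157 = 0.0599129.
P(2 | observation) = 0.0146956 / 0.0599129 = 0.245282.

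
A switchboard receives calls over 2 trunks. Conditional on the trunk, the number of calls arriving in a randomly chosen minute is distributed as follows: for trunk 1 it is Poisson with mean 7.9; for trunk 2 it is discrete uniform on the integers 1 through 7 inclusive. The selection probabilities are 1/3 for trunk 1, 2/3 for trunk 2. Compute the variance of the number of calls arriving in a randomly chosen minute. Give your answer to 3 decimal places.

8.680

Per component, 1: μ=7.9, E[X²]=70.31; 2: μ=4, E[X²]=20.
E[X] = 0.333333·7.9 + 0.666667·4 = 5.3.
E[X²] = 0.333333·70.31 + 0.666667·20 = 36.77.
Var(X) = E[X²] − (E[X])² = 36.77 − 28.09 = 8.68.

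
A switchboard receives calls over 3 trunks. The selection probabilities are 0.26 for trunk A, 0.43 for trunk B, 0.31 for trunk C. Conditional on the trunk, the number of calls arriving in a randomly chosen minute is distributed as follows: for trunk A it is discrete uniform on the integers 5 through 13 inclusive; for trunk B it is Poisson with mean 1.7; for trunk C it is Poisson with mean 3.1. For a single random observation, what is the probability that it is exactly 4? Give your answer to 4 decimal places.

0.0811

Conditional on each trunk, P(X = 4): A: 0; B: 0.0635746; C: 0.17335.
By total probability, P(X = 4) = 0.26·0 + 0.43·0.0635746 + 0.31·0.17335 = 0.0810754.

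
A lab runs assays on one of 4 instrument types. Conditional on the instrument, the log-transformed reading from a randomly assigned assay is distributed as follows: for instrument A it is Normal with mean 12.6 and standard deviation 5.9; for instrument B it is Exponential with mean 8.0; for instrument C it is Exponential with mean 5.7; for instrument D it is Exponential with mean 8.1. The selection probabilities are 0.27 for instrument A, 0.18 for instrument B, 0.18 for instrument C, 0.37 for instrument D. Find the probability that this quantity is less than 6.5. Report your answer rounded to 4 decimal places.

Conditional on each instrument, P(X < 6.5): A: 0.150592; B: 0.556253; C: 0.680293; D: 0.551779.
By total probability, P(X < 6.5) = 0.27·0.150592 + 0.18·0.556253 + 0.18·0.680293 + 0.37·0.551779 = 0.467396.

0.4674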